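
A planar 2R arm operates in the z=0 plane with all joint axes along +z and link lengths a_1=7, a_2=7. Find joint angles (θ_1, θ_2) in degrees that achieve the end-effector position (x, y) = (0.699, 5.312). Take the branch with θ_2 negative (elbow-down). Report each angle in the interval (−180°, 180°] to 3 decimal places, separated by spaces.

cos θ_2 = (28.7059−7²−7²)/(2·7·7) = -0.7071; θ_2 = -134.9980° (elbow-down)
β = atan2(5.3120,0.6990) = 82.5036°; ψ = atan2(-4.9499,2.0504) = -67.4990°
θ_1 = β − ψ = 150.0026°

150.003 -134.998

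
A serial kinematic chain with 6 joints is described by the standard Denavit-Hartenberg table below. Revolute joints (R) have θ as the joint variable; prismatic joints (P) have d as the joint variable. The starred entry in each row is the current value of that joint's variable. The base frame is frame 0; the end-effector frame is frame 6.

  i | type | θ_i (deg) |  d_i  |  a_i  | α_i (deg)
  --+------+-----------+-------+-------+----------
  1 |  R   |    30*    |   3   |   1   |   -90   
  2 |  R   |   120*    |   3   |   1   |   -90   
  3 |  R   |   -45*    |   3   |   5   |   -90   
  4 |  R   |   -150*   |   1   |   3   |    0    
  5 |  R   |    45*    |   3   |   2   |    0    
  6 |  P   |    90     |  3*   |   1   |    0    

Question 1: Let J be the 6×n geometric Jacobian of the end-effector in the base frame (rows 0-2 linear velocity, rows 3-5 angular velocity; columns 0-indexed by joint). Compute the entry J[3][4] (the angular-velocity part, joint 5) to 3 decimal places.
axis z_4 = (0.0474,-0.7891,-0.6124); lever o_n−o_4 = (-1.6546,-5.4882,-2.8534)
cross product → J_v[:, 4] = (-1.1091,1.1484,-1.5657)
J_ω[:, 4] = z_4
entry J[3][4] = 0.0474

0.047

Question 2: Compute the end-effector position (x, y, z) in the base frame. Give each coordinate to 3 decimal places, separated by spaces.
after link 1: o_1 = (0.8660, 0.5000, 3.0000)
after link 2: o_2 = (-1.0670, 2.8481, 2.1340)
after link 3: o_3 = (-6.6157, 3.7270, 0.5721)
after link 4: o_4 = (-5.9793, 1.1566, 2.3007)
after link 5: o_5 = (-6.9445, -2.2728, 1.7465)
after link 6: o_6 = (-7.6338, -4.3316, -0.5527)

-7.634 -4.332 -0.553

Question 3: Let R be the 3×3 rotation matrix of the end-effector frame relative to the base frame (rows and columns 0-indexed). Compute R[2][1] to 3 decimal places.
End-effector y-axis (col 1 of R) = (0.5537,0.5310,-0.6415)
R[2][1] = -0.6415

-0.641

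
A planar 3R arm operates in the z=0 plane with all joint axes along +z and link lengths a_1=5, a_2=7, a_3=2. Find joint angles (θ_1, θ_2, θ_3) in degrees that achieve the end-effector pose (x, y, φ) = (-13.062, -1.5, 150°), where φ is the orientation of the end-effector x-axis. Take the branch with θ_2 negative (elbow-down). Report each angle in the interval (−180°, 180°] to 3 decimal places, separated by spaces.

-149.996 -30.007 -29.997

wrist centre = target − a_3·(cos φ, sin φ) = (-11.3299, -2.5000)
cos θ_2 = (134.6177−5²−7²)/(2·5·7) = 0.8660; θ_2 = -30.0066° (elbow-down)
β = atan2(-2.5000,-11.3299) = -167.5568°; ψ = atan2(-3.5007,11.0618) = -17.5609°
θ_1 = β − ψ = -149.9959°
θ_3 = φ − θ_1 − θ_2 = -29.9975° (wrapped to (-180°,180°])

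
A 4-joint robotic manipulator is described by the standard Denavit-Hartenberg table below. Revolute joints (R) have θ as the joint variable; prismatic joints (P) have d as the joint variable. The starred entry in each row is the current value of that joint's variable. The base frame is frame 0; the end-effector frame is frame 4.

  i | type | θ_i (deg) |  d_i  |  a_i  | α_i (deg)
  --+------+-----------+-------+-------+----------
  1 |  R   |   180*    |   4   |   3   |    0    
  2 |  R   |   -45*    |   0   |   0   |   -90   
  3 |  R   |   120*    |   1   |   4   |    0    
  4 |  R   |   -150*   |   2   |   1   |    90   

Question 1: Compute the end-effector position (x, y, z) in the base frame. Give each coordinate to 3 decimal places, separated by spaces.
-4.319 -2.923 1.036

after link 1: o_1 = (-3.0000, 0.0000, 4.0000)
after link 2: o_2 = (-3.0000, 0.0000, 4.0000)
after link 3: o_3 = (-2.2929, -2.1213, 0.5359)
after link 4: o_4 = (-4.3195, -2.9232, 1.0359)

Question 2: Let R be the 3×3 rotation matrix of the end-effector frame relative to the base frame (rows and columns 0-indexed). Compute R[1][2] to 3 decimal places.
End-effector z-axis (col 2 of R) = (0.3536,-0.3536,0.8660)
R[1][2] = -0.3536

-0.354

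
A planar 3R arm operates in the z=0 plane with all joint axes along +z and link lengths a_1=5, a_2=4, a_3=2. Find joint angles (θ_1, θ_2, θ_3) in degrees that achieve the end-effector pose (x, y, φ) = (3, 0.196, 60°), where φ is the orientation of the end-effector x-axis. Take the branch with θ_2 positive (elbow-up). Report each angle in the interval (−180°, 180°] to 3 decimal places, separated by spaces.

wrist centre = target − a_3·(cos φ, sin φ) = (2.0000, -1.5361)
cos θ_2 = (6.3595−5²−4²)/(2·5·4) = -0.8660; θ_2 = 149.9987° (elbow-up)
β = atan2(-1.5361,2.0000) = -37.5252°; ψ = atan2(2.0001,1.5359) = 52.4778°
θ_1 = β − ψ = -90.0030°
θ_3 = φ − θ_1 − θ_2 = 0.0044° (wrapped to (-180°,180°])

-90.003 149.999 0.004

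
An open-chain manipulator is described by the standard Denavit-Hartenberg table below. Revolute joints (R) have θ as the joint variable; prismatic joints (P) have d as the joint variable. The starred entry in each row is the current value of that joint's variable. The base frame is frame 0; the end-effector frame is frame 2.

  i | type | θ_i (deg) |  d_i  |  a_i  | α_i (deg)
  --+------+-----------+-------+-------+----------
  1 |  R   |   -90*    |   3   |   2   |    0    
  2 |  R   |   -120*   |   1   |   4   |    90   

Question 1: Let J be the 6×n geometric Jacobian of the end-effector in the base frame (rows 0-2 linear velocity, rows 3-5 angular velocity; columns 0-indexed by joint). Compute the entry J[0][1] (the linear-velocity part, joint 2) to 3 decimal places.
axis z_1 = (0.0000,0.0000,1.0000); lever o_n−o_1 = (-3.4641,2.0000,1.0000)
cross product → J_v[:, 1] = (-2.0000,-3.4641,0.0000)
J_ω[:, 1] = z_1
entry J[0][1] = -2.0000

-2.000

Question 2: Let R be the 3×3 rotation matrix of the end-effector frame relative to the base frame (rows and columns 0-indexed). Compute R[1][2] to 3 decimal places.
0.866

End-effector z-axis (col 2 of R) = (0.5000,0.8660,0.0000)
R[1][2] = 0.8660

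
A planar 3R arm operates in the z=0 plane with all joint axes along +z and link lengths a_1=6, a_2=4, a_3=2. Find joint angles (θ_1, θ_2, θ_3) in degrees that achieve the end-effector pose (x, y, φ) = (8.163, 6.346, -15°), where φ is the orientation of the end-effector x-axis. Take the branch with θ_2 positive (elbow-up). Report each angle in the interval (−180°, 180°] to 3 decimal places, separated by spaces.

wrist centre = target − a_3·(cos φ, sin φ) = (6.2311, 6.8636)
cos θ_2 = (85.9367−6²−4²)/(2·6·4) = 0.7070; θ_2 = 45.0074° (elbow-up)
β = atan2(6.8636,6.2311) = 47.7653°; ψ = atan2(2.8288,8.8281) = 17.7671°
θ_1 = β − ψ = 29.9982°
θ_3 = φ − θ_1 − θ_2 = -90.0056° (wrapped to (-180°,180°])

29.998 45.007 -90.006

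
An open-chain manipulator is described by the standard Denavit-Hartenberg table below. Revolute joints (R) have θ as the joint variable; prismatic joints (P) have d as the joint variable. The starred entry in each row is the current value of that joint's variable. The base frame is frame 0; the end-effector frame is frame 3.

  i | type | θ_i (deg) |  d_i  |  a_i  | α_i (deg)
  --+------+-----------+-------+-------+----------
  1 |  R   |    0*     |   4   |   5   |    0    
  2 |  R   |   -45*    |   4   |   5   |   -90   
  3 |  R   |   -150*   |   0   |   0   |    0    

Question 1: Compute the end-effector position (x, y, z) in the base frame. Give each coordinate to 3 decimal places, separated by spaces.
8.536 -3.536 8.000

after link 1: o_1 = (5.0000, 0.0000, 4.0000)
after link 2: o_2 = (8.5355, -3.5355, 8.0000)
after link 3: o_3 = (8.5355, -3.5355, 8.0000)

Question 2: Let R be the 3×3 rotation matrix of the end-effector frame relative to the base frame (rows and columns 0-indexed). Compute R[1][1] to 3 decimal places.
-0.354

End-effector y-axis (col 1 of R) = (0.3536,-0.3536,0.8660)
R[1][1] = -0.3536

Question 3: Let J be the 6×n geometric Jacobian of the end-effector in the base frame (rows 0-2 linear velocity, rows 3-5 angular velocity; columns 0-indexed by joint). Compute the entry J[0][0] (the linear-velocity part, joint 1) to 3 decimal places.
axis z_0 = ẑ; lever o_n−o_0 = (8.5355,-3.5355,8.0000)
cross product → J_v[:, 0] = (3.5355,8.5355,-0.0000)
J_ω[:, 0] = z_0
entry J[0][0] = 3.5355

3.536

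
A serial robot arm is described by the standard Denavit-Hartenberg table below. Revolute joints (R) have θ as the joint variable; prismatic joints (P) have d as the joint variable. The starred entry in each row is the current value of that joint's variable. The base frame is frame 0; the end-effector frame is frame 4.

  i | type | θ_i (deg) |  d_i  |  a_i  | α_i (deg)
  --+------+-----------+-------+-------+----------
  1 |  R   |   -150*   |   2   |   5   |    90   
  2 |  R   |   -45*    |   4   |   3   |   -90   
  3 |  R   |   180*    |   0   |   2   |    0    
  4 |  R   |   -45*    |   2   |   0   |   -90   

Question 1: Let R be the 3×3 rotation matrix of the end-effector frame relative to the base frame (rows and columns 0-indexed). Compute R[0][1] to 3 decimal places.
End-effector y-axis (col 1 of R) = (0.6124,0.3536,-0.7071)
R[0][1] = 0.6124

0.612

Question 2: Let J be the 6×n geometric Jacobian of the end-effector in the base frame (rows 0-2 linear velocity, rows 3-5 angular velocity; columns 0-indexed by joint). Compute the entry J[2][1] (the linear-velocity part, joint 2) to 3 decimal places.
2.121

axis z_1 = (-0.5000,0.8660,0.0000); lever o_n−o_1 = (-3.8371,2.4034,0.7071)
cross product → J_v[:, 1] = (0.6124,0.3536,2.1213)
J_ω[:, 1] = z_1
entry J[2][1] = 2.1213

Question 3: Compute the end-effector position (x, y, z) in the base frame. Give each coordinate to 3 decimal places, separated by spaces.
-8.167 -0.097 2.707

after link 1: o_1 = (-4.3301, -2.5000, 2.0000)
after link 2: o_2 = (-8.1672, -0.0966, -0.1213)
after link 3: o_3 = (-6.9425, 0.6105, 1.2929)
after link 4: o_4 = (-8.1672, -0.0966, 2.7071)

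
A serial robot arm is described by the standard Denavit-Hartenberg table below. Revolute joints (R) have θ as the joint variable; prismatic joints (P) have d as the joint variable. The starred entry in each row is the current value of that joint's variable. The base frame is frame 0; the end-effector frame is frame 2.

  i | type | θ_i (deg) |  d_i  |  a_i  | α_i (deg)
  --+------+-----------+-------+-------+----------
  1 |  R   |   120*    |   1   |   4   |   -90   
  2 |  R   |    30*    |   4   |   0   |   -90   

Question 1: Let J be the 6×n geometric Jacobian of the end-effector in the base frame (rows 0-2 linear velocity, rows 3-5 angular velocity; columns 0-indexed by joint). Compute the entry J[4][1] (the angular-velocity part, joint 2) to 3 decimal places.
axis z_1 = (-0.8660,-0.5000,0.0000); lever o_n−o_1 = (-3.4641,-2.0000,0.0000)
cross product → J_v[:, 1] = (0.0000,-0.0000,0.0000)
J_ω[:, 1] = z_1
entry J[4][1] = -0.5000

-0.500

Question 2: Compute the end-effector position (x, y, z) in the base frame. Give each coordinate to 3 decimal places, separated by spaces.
-5.464 1.464 1.000

after link 1: o_1 = (-2.0000, 3.4641, 1.0000)
after link 2: o_2 = (-5.4641, 1.4641, 1.0000)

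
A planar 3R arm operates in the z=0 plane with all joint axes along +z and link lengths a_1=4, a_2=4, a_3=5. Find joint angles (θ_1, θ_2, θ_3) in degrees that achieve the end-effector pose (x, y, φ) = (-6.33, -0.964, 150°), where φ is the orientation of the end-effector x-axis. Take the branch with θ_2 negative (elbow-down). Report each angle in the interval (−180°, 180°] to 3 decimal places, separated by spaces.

wrist centre = target − a_3·(cos φ, sin φ) = (-1.9999, -3.4640)
cos θ_2 = (15.9988−4²−4²)/(2·4·4) = -0.5000; θ_2 = -120.0025° (elbow-down)
β = atan2(-3.4640,-1.9999) = -119.9992°; ψ = atan2(-3.4640,1.9998) = -60.0013°
θ_1 = β − ψ = -59.9979°
θ_3 = φ − θ_1 − θ_2 = -29.9996° (wrapped to (-180°,180°])

-59.998 -120.003 -30.000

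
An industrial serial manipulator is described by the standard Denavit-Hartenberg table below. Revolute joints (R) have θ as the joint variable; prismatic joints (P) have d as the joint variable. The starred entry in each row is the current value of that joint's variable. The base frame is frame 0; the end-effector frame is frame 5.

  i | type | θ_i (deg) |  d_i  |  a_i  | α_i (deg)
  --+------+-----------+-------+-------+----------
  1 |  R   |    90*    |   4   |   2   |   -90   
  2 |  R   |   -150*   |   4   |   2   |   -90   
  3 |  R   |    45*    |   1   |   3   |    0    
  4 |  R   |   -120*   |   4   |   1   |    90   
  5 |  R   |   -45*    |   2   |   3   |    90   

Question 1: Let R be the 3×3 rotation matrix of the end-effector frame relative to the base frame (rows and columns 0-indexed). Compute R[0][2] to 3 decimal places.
0.683

End-effector z-axis (col 2 of R) = (0.6830,-0.1951,-0.7039)
R[0][2] = 0.6830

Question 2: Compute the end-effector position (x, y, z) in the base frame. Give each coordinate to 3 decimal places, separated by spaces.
-5.411 0.844 7.992

after link 1: o_1 = (0.0000, 2.0000, 4.0000)
after link 2: o_2 = (-4.0000, 0.2679, 5.0000)
after link 3: o_3 = (-1.8787, -1.0692, 6.9267)
after link 4: o_4 = (-2.8446, 0.7067, 10.5202)
after link 5: o_5 = (-5.4113, 0.8436, 7.9917)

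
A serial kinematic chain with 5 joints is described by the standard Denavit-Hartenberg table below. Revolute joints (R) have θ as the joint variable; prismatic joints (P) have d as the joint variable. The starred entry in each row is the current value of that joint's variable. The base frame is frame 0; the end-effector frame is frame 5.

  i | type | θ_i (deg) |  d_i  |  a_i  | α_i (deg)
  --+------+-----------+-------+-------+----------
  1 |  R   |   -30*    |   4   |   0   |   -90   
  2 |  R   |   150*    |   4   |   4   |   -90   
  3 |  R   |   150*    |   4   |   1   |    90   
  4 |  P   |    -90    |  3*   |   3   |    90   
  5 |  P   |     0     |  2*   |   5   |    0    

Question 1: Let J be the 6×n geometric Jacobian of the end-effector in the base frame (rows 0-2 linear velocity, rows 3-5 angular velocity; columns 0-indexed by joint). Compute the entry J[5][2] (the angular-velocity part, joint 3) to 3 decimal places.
axis z_2 = (-0.4330,0.2500,0.8660); lever o_n−o_2 = (-1.0915,-1.7925,-4.6471)
cross product → J_v[:, 2] = (0.3905,-2.9575,1.0490)
J_ω[:, 2] = z_2
entry J[5][2] = 0.8660

0.866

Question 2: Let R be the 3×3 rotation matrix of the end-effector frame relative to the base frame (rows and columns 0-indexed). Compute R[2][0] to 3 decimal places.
-0.866

End-effector x-axis (col 0 of R) = (0.4330,-0.2500,-0.8660)
R[2][0] = -0.8660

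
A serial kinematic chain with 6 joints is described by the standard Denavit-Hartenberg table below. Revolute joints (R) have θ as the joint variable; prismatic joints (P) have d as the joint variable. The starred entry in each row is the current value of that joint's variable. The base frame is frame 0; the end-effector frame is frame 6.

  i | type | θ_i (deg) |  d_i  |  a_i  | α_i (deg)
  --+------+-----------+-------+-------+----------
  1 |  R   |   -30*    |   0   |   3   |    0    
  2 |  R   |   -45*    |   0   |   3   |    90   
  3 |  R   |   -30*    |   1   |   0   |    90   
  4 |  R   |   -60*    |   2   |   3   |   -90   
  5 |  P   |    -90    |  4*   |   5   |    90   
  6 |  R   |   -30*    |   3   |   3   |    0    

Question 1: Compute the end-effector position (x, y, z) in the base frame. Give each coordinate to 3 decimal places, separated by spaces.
0.444 -2.156 -9.395

after link 1: o_1 = (2.5981, -1.5000, 0.0000)
after link 2: o_2 = (3.3745, -4.3978, 0.0000)
after link 3: o_3 = (2.4086, -4.6566, 0.0000)
after link 4: o_4 = (4.9956, -4.2730, -2.4821)
after link 5: o_5 = (3.1931, -5.2736, -8.5442)
after link 6: o_6 = (0.4444, -2.1557, -9.3947)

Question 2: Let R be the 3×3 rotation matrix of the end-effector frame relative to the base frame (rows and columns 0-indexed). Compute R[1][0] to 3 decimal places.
End-effector x-axis (col 0 of R) = (0.0324,0.8452,-0.5335)
R[1][0] = 0.8452

0.845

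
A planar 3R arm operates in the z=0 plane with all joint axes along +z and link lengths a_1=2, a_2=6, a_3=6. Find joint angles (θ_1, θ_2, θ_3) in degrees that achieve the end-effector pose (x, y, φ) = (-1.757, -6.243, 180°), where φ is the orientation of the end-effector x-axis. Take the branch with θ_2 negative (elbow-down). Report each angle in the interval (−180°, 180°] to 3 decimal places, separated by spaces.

wrist centre = target − a_3·(cos φ, sin φ) = (4.2430, -6.2430)
cos θ_2 = (56.9781−2²−6²)/(2·2·6) = 0.7074; θ_2 = -44.9746° (elbow-down)
β = atan2(-6.2430,4.2430) = -55.7984°; ψ = atan2(-4.2408,6.2445) = -34.1811°
θ_1 = β − ψ = -21.6173°
θ_3 = φ − θ_1 − θ_2 = -113.4081° (wrapped to (-180°,180°])

-21.617 -44.975 -113.408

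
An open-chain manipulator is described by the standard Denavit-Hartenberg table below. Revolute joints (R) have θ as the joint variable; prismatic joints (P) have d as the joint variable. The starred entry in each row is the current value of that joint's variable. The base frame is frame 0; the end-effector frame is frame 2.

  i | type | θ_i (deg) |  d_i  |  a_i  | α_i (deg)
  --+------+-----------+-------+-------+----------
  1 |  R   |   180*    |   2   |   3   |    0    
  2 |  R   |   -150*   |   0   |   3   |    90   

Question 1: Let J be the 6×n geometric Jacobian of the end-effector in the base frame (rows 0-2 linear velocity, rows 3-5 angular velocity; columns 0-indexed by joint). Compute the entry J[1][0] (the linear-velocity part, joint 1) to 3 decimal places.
axis z_0 = ẑ; lever o_n−o_0 = (-0.4019,1.5000,2.0000)
cross product → J_v[:, 0] = (-1.5000,-0.4019,0.0000)
J_ω[:, 0] = z_0
entry J[1][0] = -0.4019

-0.402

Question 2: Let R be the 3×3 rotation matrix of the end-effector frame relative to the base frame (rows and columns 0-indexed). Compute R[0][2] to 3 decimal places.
End-effector z-axis (col 2 of R) = (0.5000,-0.8660,0.0000)
R[0][2] = 0.5000

0.500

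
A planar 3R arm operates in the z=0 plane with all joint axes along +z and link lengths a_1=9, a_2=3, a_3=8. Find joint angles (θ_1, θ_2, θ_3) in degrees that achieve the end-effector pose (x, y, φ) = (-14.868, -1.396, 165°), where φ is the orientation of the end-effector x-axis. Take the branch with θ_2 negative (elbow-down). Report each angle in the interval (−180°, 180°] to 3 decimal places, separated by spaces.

wrist centre = target − a_3·(cos φ, sin φ) = (-7.1406, -3.4666)
cos θ_2 = (63.0051−9²−3²)/(2·9·3) = -0.4999; θ_2 = -119.9938° (elbow-down)
β = atan2(-3.4666,-7.1406) = -154.1048°; ψ = atan2(-2.5982,7.5003) = -19.1070°
θ_1 = β − ψ = -134.9977°
θ_3 = φ − θ_1 − θ_2 = 59.9915° (wrapped to (-180°,180°])

-134.998 -119.994 59.992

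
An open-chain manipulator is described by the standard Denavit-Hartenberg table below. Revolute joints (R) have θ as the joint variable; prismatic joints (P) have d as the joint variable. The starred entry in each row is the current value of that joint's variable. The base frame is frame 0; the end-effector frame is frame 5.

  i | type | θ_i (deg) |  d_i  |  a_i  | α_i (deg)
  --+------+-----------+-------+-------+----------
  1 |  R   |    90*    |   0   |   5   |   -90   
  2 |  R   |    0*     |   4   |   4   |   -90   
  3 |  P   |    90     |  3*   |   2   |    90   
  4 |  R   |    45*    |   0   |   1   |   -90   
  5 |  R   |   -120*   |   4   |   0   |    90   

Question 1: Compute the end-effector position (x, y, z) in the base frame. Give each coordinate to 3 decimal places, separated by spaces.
-4.121 9.000 -6.536

after link 1: o_1 = (0.0000, 5.0000, 0.0000)
after link 2: o_2 = (-4.0000, 9.0000, 0.0000)
after link 3: o_3 = (-2.0000, 9.0000, -3.0000)
after link 4: o_4 = (-1.2929, 9.0000, -3.7071)
after link 5: o_5 = (-4.1213, 9.0000, -6.5355)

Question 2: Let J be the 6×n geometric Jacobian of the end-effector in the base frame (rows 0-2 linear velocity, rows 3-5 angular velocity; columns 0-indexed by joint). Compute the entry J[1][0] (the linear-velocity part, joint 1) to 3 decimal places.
axis z_0 = ẑ; lever o_n−o_0 = (-4.1213,9.0000,-6.5355)
cross product → J_v[:, 0] = (-9.0000,-4.1213,0.0000)
J_ω[:, 0] = z_0
entry J[1][0] = -4.1213

-4.121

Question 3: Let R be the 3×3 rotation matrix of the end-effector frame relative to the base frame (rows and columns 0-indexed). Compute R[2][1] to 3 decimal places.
End-effector y-axis (col 1 of R) = (-0.7071,0.0000,-0.7071)
R[2][1] = -0.7071

-0.707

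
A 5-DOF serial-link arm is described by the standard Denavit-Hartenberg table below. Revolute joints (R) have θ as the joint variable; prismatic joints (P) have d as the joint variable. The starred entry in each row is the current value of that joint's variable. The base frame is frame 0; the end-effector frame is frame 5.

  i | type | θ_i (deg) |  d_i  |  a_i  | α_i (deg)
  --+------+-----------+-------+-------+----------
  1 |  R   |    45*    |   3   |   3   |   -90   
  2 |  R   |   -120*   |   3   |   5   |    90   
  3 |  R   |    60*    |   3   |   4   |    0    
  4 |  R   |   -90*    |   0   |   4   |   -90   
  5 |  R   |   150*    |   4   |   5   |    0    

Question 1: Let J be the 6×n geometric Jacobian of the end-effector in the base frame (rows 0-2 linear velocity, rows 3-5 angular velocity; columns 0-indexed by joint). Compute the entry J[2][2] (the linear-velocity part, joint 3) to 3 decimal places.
axis z_2 = (-0.6124,-0.6124,-0.5000); lever o_n−o_2 = (-6.6350,3.3964,2.9665)
cross product → J_v[:, 2] = (-0.1184,5.1341,-6.1429)
J_ω[:, 2] = z_2
entry J[2][2] = -6.1429

-6.143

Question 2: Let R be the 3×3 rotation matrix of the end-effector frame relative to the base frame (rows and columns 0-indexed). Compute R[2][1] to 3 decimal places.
End-effector y-axis (col 1 of R) = (-0.5540,-0.2005,-0.8080)
R[2][1] = -0.8080

-0.808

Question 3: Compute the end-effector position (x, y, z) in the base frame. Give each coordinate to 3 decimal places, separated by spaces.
after link 1: o_1 = (2.1213, 2.1213, 3.0000)
after link 2: o_2 = (-1.7678, 2.4749, 7.3301)
after link 3: o_3 = (-6.7615, 2.3801, 7.5622)
after link 4: o_4 = (-6.5720, -0.2588, 10.5622)
after link 5: o_5 = (-8.4028, 5.8713, 10.2966)

-8.403 5.871 10.297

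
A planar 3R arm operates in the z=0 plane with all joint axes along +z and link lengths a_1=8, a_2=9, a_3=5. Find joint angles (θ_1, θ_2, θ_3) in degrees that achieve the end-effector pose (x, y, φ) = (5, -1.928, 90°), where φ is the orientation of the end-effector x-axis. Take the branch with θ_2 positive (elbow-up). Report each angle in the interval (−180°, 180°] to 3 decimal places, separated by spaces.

wrist centre = target − a_3·(cos φ, sin φ) = (5.0000, -6.9280)
cos θ_2 = (72.9972−8²−9²)/(2·8·9) = -0.5000; θ_2 = 120.0013° (elbow-up)
β = atan2(-6.9280,5.0000) = -54.1817°; ψ = atan2(7.7941,3.4998) = 65.8183°
θ_1 = β − ψ = -120.0000°
θ_3 = φ − θ_1 − θ_2 = 89.9987° (wrapped to (-180°,180°])

-120.000 120.001 89.999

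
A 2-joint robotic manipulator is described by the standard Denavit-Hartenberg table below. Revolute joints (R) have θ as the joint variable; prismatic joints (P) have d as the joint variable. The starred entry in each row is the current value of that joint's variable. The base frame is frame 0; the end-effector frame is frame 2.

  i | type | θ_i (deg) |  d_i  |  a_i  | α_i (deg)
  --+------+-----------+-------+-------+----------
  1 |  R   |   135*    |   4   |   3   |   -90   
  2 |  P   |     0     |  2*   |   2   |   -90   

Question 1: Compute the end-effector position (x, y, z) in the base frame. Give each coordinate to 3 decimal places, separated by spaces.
-4.950 2.121 4.000

after link 1: o_1 = (-2.1213, 2.1213, 4.0000)
after link 2: o_2 = (-4.9497, 2.1213, 4.0000)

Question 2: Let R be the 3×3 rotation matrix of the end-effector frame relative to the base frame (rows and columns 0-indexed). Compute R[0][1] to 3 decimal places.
0.707

End-effector y-axis (col 1 of R) = (0.7071,0.7071,-0.0000)
R[0][1] = 0.7071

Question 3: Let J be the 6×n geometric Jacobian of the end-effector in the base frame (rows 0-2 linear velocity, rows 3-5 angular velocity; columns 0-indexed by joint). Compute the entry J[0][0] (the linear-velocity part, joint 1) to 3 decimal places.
-2.121

axis z_0 = ẑ; lever o_n−o_0 = (-4.9497,2.1213,4.0000)
cross product → J_v[:, 0] = (-2.1213,-4.9497,0.0000)
J_ω[:, 0] = z_0
entry J[0][0] = -2.1213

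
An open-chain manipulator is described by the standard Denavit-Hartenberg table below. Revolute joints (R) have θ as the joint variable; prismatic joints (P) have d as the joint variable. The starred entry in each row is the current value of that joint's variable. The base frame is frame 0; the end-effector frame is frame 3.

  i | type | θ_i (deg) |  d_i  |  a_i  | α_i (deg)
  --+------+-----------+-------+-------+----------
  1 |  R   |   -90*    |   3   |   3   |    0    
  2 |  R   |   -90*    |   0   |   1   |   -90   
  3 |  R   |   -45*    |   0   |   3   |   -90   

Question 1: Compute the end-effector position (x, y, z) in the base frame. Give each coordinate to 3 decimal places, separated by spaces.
-3.121 -3.000 5.121

after link 1: o_1 = (0.0000, -3.0000, 3.0000)
after link 2: o_2 = (-1.0000, -3.0000, 3.0000)
after link 3: o_3 = (-3.1213, -3.0000, 5.1213)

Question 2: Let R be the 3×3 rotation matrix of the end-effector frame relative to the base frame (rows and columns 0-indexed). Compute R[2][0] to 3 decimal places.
0.707

End-effector x-axis (col 0 of R) = (-0.7071,-0.0000,0.7071)
R[2][0] = 0.7071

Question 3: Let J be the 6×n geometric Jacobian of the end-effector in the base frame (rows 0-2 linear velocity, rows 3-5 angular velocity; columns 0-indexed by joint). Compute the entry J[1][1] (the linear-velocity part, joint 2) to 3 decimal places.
-3.121

axis z_1 = (0.0000,0.0000,1.0000); lever o_n−o_1 = (-3.1213,0.0000,2.1213)
cross product → J_v[:, 1] = (0.0000,-3.1213,0.0000)
J_ω[:, 1] = z_1
entry J[1][1] = -3.1213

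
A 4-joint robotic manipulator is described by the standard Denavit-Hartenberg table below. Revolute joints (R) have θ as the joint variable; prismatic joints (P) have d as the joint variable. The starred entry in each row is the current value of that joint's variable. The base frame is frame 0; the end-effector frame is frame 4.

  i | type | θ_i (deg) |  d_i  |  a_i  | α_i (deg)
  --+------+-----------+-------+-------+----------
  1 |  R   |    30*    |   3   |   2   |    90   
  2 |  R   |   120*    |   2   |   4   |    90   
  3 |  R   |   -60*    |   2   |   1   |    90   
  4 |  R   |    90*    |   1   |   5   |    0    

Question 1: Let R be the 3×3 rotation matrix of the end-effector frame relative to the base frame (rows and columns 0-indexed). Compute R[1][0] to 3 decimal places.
0.433

End-effector x-axis (col 0 of R) = (0.7500,0.4330,0.5000)
R[1][0] = 0.4330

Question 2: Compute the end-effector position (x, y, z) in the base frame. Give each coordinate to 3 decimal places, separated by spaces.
5.725 2.574 9.647

after link 1: o_1 = (1.7321, 1.0000, 3.0000)
after link 2: o_2 = (1.0000, -1.7321, 6.4641)
after link 3: o_3 = (1.8505, -0.2410, 7.8971)
after link 4: o_4 = (5.7255, 2.5736, 9.6471)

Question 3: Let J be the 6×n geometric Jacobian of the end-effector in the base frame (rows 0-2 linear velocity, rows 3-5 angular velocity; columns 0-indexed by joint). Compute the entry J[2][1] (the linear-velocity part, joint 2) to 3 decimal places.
4.245

axis z_1 = (0.5000,-0.8660,0.0000); lever o_n−o_1 = (3.9934,1.5736,6.6471)
cross product → J_v[:, 1] = (-5.7566,-3.3236,4.2452)
J_ω[:, 1] = z_1
entry J[2][1] = 4.2452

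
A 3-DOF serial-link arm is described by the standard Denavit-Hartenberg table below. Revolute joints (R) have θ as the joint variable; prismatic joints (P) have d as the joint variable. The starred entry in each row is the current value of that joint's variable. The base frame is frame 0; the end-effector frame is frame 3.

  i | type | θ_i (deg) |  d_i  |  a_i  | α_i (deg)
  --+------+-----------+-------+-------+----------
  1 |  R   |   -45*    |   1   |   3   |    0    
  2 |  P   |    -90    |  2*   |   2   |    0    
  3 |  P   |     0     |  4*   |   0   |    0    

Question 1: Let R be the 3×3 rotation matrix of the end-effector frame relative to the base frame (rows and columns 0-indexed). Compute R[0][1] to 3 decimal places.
End-effector y-axis (col 1 of R) = (0.7071,-0.7071,0.0000)
R[0][1] = 0.7071

0.707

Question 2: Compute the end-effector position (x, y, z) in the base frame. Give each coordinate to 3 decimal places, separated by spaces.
after link 1: o_1 = (2.1213, -2.1213, 1.0000)
after link 2: o_2 = (0.7071, -3.5355, 3.0000)
after link 3: o_3 = (0.7071, -3.5355, 7.0000)

0.707 -3.536 7.000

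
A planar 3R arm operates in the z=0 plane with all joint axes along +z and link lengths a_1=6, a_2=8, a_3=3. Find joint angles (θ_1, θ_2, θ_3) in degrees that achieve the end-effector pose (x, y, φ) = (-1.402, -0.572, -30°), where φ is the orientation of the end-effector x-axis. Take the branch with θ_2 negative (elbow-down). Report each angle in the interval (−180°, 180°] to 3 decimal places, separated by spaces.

wrist centre = target − a_3·(cos φ, sin φ) = (-4.0001, 0.9280)
cos θ_2 = (16.8618−6²−8²)/(2·6·8) = -0.8660; θ_2 = -149.9997° (elbow-down)
β = atan2(0.9280,-4.0001) = 166.9387°; ψ = atan2(-4.0000,-0.9282) = -103.0639°
θ_1 = β − ψ = 270.0026°
θ_3 = φ − θ_1 − θ_2 = -150.0029° (wrapped to (-180°,180°])

-89.997 -150.000 -150.003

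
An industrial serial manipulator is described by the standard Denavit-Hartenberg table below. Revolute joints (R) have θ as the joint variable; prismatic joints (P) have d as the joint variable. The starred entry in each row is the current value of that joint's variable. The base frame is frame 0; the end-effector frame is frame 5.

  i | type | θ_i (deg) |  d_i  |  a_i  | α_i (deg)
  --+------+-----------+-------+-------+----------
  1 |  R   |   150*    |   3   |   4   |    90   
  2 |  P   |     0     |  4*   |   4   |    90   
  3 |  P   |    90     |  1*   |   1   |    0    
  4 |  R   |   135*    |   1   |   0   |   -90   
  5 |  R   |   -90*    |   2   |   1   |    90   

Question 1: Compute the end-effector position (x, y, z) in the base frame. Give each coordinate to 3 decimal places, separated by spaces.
-6.360 7.812 0.000

after link 1: o_1 = (-3.4641, 2.0000, 3.0000)
after link 2: o_2 = (-4.9282, 7.4641, 3.0000)
after link 3: o_3 = (-4.4282, 8.3301, 2.0000)
after link 4: o_4 = (-4.4282, 8.3301, 1.0000)
after link 5: o_5 = (-6.3601, 7.8125, 0.0000)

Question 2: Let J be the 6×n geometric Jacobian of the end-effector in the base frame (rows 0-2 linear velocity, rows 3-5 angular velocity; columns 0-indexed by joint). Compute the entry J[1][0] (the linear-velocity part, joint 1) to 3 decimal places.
-6.360

axis z_0 = ẑ; lever o_n−o_0 = (-6.3601,7.8125,0.0000)
cross product → J_v[:, 0] = (-7.8125,-6.3601,0.0000)
J_ω[:, 0] = z_0
entry J[1][0] = -6.3601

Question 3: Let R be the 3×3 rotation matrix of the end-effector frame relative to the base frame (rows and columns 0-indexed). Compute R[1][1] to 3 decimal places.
-0.259

End-effector y-axis (col 1 of R) = (-0.9659,-0.2588,-0.0000)
R[1][1] = -0.2588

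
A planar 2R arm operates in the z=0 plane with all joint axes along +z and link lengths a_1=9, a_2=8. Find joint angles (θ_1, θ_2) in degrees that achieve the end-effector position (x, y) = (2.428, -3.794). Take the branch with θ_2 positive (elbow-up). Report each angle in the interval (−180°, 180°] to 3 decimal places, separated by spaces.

-120.001 150.002

cos θ_2 = (20.2896−9²−8²)/(2·9·8) = -0.8660; θ_2 = 150.0022° (elbow-up)
β = atan2(-3.7940,2.4280) = -57.3825°; ψ = atan2(3.9997,2.0716) = 62.6183°
θ_1 = β − ψ = -120.0008°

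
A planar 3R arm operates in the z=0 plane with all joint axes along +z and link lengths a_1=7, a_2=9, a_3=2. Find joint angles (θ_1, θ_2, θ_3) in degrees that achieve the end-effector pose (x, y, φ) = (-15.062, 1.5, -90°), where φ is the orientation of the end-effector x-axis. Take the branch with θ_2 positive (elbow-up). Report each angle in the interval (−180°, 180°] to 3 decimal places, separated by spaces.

149.997 30.005 89.998

wrist centre = target − a_3·(cos φ, sin φ) = (-15.0620, 3.5000)
cos θ_2 = (239.1138−7²−9²)/(2·7·9) = 0.8660; θ_2 = 30.0049° (elbow-up)
β = atan2(3.5000,-15.0620) = 166.9182°; ψ = atan2(4.5007,14.7938) = 16.9211°
θ_1 = β − ψ = 149.9971°
θ_3 = φ − θ_1 − θ_2 = 89.9980° (wrapped to (-180°,180°])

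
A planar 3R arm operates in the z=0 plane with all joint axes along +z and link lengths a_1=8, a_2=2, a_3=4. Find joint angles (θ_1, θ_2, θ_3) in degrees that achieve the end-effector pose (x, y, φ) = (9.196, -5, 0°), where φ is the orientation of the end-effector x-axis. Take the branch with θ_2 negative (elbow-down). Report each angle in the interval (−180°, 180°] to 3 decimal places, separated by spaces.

wrist centre = target − a_3·(cos φ, sin φ) = (5.1960, -5.0000)
cos θ_2 = (51.9984−8²−2²)/(2·8·2) = -0.5000; θ_2 = -120.0033° (elbow-down)
β = atan2(-5.0000,5.1960) = -43.8987°; ψ = atan2(-1.7320,6.9999) = -13.8976°
θ_1 = β − ψ = -30.0011°
θ_3 = φ − θ_1 − θ_2 = 150.0044° (wrapped to (-180°,180°])

-30.001 -120.003 150.004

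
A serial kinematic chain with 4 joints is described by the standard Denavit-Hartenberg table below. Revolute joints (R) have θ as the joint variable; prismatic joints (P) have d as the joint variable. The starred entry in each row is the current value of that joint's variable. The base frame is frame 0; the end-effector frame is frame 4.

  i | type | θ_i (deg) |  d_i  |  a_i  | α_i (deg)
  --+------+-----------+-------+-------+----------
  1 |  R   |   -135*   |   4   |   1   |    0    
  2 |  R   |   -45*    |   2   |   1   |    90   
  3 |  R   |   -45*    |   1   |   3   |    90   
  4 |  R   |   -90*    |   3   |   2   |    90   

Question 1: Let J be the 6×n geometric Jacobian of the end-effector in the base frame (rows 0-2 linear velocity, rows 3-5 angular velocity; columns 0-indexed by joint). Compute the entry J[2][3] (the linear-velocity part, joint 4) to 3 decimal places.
axis z_3 = (0.7071,0.0000,-0.7071); lever o_n−o_3 = (2.1213,-2.0000,-2.1213)
cross product → J_v[:, 3] = (-1.4142,-0.0000,-1.4142)
J_ω[:, 3] = z_3
entry J[2][3] = -1.4142

-1.414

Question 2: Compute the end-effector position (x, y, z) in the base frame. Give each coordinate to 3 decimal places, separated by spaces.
-1.707 -1.707 1.757

after link 1: o_1 = (-0.7071, -0.7071, 4.0000)
after link 2: o_2 = (-1.7071, -0.7071, 6.0000)
after link 3: o_3 = (-3.8284, 0.2929, 3.8787)
after link 4: o_4 = (-1.7071, -1.7071, 1.7574)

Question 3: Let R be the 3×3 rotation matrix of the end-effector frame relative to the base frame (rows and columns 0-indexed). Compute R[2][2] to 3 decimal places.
0.707

End-effector z-axis (col 2 of R) = (0.7071,0.0000,0.7071)
R[2][2] = 0.7071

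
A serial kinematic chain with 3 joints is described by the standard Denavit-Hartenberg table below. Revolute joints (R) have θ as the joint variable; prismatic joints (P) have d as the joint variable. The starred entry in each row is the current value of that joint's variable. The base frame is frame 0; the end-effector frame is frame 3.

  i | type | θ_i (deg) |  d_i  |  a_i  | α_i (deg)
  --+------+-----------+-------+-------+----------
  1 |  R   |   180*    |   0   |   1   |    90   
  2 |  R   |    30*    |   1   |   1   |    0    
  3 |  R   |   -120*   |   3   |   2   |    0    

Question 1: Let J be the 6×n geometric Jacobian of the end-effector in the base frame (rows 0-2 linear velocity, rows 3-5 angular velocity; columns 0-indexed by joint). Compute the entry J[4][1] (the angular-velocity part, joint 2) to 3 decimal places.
1.000

axis z_1 = (0.0000,1.0000,0.0000); lever o_n−o_1 = (-0.8660,4.0000,-1.5000)
cross product → J_v[:, 1] = (-1.5000,0.0000,0.8660)
J_ω[:, 1] = z_1
entry J[4][1] = 1.0000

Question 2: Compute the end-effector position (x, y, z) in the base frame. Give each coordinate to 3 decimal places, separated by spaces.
-1.866 4.000 -1.500

after link 1: o_1 = (-1.0000, 0.0000, 0.0000)
after link 2: o_2 = (-1.8660, 1.0000, 0.5000)
after link 3: o_3 = (-1.8660, 4.0000, -1.5000)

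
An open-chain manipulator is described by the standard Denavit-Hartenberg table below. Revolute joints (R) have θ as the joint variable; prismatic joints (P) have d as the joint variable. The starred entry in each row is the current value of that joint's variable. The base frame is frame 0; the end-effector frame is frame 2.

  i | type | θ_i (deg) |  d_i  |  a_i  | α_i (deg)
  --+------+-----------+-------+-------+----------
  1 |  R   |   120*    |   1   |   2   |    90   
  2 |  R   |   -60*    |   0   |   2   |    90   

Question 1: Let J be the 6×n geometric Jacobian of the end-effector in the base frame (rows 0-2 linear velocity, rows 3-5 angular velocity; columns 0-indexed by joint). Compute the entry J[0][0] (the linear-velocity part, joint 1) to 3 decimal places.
-2.598

axis z_0 = ẑ; lever o_n−o_0 = (-1.5000,2.5981,-0.7321)
cross product → J_v[:, 0] = (-2.5981,-1.5000,0.0000)
J_ω[:, 0] = z_0
entry J[0][0] = -2.5981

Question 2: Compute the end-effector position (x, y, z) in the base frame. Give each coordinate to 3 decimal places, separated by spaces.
after link 1: o_1 = (-1.0000, 1.7321, 1.0000)
after link 2: o_2 = (-1.5000, 2.5981, -0.7321)

-1.500 2.598 -0.732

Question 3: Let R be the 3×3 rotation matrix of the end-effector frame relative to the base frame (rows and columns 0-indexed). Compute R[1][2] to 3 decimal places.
-0.750

End-effector z-axis (col 2 of R) = (0.4330,-0.7500,-0.5000)
R[1][2] = -0.7500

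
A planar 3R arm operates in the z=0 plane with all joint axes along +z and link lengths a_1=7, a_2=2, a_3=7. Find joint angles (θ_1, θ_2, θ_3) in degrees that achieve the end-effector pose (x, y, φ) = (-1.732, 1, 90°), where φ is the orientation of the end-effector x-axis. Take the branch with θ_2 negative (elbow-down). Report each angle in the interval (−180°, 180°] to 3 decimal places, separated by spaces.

-90.000 -120.000 -60.000

wrist centre = target − a_3·(cos φ, sin φ) = (-1.7320, -6.0000)
cos θ_2 = (38.9998−7²−2²)/(2·7·2) = -0.5000; θ_2 = -120.0004° (elbow-down)
β = atan2(-6.0000,-1.7320) = -106.1017°; ψ = atan2(-1.7320,6.0000) = -16.1021°
θ_1 = β − ψ = -89.9996°
θ_3 = φ − θ_1 − θ_2 = -60.0000° (wrapped to (-180°,180°])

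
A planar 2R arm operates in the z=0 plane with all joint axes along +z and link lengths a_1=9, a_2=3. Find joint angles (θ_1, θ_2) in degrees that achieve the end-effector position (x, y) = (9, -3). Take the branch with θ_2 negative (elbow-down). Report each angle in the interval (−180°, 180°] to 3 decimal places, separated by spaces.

0.000 -90.000

cos θ_2 = (90.0000−9²−3²)/(2·9·3) = 0.0000; θ_2 = -90.0000° (elbow-down)
β = atan2(-3.0000,9.0000) = -18.4349°; ψ = atan2(-3.0000,9.0000) = -18.4349°
θ_1 = β − ψ = 0.0000°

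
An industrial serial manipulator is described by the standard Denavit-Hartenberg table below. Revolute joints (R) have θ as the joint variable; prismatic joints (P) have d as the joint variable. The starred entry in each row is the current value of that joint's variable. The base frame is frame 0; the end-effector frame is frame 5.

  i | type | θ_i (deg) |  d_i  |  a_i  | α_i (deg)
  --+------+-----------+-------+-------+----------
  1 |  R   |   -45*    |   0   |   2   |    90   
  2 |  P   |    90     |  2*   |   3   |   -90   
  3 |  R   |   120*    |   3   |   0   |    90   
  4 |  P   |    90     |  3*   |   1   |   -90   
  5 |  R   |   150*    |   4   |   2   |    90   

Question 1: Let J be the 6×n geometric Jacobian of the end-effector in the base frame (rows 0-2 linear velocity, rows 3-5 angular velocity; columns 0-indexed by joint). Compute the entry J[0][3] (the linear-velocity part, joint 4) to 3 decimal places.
prismatic axis z_3 = (0.3536,0.3536,0.8660)
J_v[:, 3] = z_3; J_ω[:, 3] = (0,0,0)
entry J[0][3] = 0.3536

0.354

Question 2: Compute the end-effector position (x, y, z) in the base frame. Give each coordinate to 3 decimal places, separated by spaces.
after link 1: o_1 = (1.4142, -1.4142, 0.0000)
after link 2: o_2 = (0.0000, -2.8284, 3.0000)
after link 3: o_3 = (-2.1213, -0.7071, 3.0000)
after link 4: o_4 = (-1.7678, 1.0607, 5.5981)
after link 5: o_5 = (-3.3461, -2.9671, 6.7321)

-3.346 -2.967 6.732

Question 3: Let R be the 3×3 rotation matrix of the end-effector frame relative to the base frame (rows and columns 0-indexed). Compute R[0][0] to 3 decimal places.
End-effector x-axis (col 0 of R) = (0.4356,-0.7891,-0.4330)
R[0][0] = 0.4356

0.436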